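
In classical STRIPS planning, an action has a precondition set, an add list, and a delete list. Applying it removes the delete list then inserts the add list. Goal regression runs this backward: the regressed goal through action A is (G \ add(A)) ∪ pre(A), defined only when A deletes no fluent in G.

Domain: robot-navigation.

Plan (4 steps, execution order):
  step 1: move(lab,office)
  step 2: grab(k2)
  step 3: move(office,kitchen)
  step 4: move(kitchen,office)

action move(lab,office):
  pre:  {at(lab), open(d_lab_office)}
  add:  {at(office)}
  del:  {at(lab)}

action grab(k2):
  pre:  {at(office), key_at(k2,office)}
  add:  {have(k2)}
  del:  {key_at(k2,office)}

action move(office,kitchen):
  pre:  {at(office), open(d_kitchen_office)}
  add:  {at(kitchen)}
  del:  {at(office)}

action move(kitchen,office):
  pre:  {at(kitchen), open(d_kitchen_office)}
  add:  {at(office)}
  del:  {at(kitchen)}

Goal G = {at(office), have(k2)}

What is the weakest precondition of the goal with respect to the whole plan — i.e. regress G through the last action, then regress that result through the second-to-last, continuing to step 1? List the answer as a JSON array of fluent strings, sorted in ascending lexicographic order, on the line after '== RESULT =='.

Regress step by step:
  through step 4 (move(kitchen,office)): drop {at(office)}, keep {have(k2)}, require {at(kitchen), open(d_kitchen_office)}
    → {at(kitchen), have(k2), open(d_kitchen_office)}
  through step 3 (move(office,kitchen)): drop {at(kitchen)}, keep {have(k2), open(d_kitchen_office)}, require {at(office), open(d_kitchen_office)}
    → {at(office), have(k2), open(d_kitchen_office)}
  through step 2 (grab(k2)): drop {have(k2)}, keep {at(office), open(d_kitchen_office)}, require {at(office), key_at(k2,office)}
    → {at(office), key_at(k2,office), open(d_kitchen_office)}
  through step 1 (move(lab,office)): drop {at(office)}, keep {key_at(k2,office), open(d_kitchen_office)}, require {at(lab), open(d_lab_office)}
    → {at(lab), key_at(k2,office), open(d_kitchen_office), open(d_lab_office)}

== RESULT ==
["at(lab)", "key_at(k2,office)", "open(d_kitchen_office)", "open(d_lab_office)"]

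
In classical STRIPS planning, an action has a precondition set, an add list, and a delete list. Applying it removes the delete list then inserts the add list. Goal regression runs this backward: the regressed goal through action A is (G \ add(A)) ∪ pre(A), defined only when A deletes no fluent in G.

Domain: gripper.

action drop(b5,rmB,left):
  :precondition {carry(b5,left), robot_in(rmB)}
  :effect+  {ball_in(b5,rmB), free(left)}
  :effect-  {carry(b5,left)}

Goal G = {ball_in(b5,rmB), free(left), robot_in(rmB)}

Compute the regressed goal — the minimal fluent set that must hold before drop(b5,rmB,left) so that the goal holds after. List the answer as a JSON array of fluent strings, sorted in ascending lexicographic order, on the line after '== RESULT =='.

Compute (G \ add) ∪ pre:
  G ∩ del = {}  (empty — regression defined)
  G \ add = {ball_in(b5,rmB), free(left), robot_in(rmB)} \ {ball_in(b5,rmB), free(left)} = {robot_in(rmB)}
  ∪ pre   = {robot_in(rmB)} ∪ {carry(b5,left), robot_in(rmB)}
          = {carry(b5,left), robot_in(rmB)}

== RESULT ==
["carry(b5,left)", "robot_in(rmB)"]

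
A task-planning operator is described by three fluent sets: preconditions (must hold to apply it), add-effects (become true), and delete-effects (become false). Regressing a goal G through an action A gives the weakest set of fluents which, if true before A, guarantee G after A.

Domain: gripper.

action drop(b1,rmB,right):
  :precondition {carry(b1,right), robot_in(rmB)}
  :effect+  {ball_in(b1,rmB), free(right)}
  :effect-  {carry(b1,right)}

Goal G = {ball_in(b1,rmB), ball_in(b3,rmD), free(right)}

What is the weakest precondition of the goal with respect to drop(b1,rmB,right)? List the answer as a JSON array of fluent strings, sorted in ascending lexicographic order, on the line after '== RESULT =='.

Regress:
  G ∩ del = {}  (empty — regression defined)
  G \ add = {ball_in(b1,rmB), ball_in(b3,rmD), free(right)} \ {ball_in(b1,rmB), free(right)} = {ball_in(b3,rmD)}
  ∪ pre   = {ball_in(b3,rmD)} ∪ {carry(b1,right), robot_in(rmB)}
          = {ball_in(b3,rmD), carry(b1,right), robot_in(rmB)}

== RESULT ==
["ball_in(b3,rmD)", "carry(b1,right)", "robot_in(rmB)"]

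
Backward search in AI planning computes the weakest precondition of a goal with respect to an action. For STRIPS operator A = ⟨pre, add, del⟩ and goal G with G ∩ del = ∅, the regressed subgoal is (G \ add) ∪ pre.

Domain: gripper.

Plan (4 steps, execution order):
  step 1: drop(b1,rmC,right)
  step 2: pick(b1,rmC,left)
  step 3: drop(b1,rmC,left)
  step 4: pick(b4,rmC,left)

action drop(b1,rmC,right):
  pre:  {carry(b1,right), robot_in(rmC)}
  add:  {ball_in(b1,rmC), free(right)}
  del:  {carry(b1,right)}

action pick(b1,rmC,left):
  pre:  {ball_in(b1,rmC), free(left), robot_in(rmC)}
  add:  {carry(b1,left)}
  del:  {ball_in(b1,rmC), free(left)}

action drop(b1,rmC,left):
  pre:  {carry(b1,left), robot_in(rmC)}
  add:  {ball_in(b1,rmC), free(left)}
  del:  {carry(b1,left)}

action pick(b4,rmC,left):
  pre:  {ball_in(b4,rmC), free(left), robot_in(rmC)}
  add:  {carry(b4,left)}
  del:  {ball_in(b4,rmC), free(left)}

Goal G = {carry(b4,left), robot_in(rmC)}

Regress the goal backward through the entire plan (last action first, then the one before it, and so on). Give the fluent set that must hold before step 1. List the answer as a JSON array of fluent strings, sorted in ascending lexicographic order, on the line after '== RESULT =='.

Regress step by step:
  through step 4 (pick(b4,rmC,left)): drop {carry(b4,left)}, keep {robot_in(rmC)}, require {ball_in(b4,rmC), free(left), robot_in(rmC)}
    → {ball_in(b4,rmC), free(left), robot_in(rmC)}
  through step 3 (drop(b1,rmC,left)): drop {free(left)}, keep {ball_in(b4,rmC), robot_in(rmC)}, require {carry(b1,left), robot_in(rmC)}
    → {ball_in(b4,rmC), carry(b1,left), robot_in(rmC)}
  through step 2 (pick(b1,rmC,left)): drop {carry(b1,left)}, keep {ball_in(b4,rmC), robot_in(rmC)}, require {ball_in(b1,rmC), free(left), robot_in(rmC)}
    → {ball_in(b1,rmC), ball_in(b4,rmC), free(left), robot_in(rmC)}
  through step 1 (drop(b1,rmC,right)): drop {ball_in(b1,rmC)}, keep {ball_in(b4,rmC), free(left), robot_in(rmC)}, require {carry(b1,right), robot_in(rmC)}
    → {ball_in(b4,rmC), carry(b1,right), free(left), robot_in(rmC)}

== RESULT ==
["ball_in(b4,rmC)", "carry(b1,right)", "free(left)", "robot_in(rmC)"]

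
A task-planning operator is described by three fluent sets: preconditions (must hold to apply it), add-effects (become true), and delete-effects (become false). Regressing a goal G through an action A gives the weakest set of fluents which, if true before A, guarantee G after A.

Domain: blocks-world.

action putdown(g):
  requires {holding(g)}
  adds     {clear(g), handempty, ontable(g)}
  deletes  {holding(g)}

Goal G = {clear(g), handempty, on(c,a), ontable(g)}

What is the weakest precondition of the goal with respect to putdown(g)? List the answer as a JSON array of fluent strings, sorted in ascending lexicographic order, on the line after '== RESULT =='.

Regress:
  G ∩ del = {}  (empty — regression defined)
  G \ add = {clear(g), handempty, on(c,a), ontable(g)} \ {clear(g), handempty, ontable(g)} = {on(c,a)}
  ∪ pre   = {on(c,a)} ∪ {holding(g)}
          = {holding(g), on(c,a)}

== RESULT ==
["holding(g)", "on(c,a)"]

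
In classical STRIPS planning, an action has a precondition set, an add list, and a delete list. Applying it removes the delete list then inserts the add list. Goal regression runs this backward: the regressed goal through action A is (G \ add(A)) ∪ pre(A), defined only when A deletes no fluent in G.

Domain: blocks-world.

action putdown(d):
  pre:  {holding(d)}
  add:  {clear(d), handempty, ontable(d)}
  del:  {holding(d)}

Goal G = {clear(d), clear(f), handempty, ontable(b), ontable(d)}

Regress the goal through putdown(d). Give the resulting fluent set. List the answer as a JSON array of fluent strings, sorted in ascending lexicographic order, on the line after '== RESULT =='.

Regress:
  G ∩ del = {}  (empty — regression defined)
  G \ add = {clear(d), clear(f), handempty, ontable(b), ontable(d)} \ {clear(d), handempty, ontable(d)} = {clear(f), ontable(b)}
  ∪ pre   = {clear(f), ontable(b)} ∪ {holding(d)}
          = {clear(f), holding(d), ontable(b)}

== RESULT ==
["clear(f)", "holding(d)", "ontable(b)"]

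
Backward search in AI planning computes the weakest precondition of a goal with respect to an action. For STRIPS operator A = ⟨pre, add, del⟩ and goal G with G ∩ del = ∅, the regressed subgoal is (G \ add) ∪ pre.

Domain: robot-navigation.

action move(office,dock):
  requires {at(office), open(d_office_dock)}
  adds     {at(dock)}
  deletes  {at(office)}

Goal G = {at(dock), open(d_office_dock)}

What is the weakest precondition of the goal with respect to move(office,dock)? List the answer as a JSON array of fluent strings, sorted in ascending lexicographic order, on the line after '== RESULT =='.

Compute (G \ add) ∪ pre:
  G ∩ del = {}  (empty — regression defined)
  G \ add = {at(dock), open(d_office_dock)} \ {at(dock)} = {open(d_office_dock)}
  ∪ pre   = {open(d_office_dock)} ∪ {at(office), open(d_office_dock)}
          = {at(office), open(d_office_dock)}

== RESULT ==
["at(office)", "open(d_office_dock)"]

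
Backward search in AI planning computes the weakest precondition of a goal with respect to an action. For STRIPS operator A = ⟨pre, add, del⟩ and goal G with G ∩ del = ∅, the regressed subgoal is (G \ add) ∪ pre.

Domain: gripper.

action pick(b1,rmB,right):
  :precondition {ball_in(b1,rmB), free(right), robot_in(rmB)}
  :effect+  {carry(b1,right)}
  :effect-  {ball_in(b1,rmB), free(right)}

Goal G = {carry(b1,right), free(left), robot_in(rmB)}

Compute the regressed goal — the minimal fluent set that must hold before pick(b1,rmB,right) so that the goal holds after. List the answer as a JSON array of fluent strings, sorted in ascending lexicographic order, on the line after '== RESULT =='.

Compute (G \ add) ∪ pre:
  G ∩ del = {}  (empty — regression defined)
  G \ add = {carry(b1,right), free(left), robot_in(rmB)} \ {carry(b1,right)} = {free(left), robot_in(rmB)}
  ∪ pre   = {free(left), robot_in(rmB)} ∪ {ball_in(b1,rmB), free(right), robot_in(rmB)}
          = {ball_in(b1,rmB), free(left), free(right), robot_in(rmB)}

== RESULT ==
["ball_in(b1,rmB)", "free(left)", "free(right)", "robot_in(rmB)"]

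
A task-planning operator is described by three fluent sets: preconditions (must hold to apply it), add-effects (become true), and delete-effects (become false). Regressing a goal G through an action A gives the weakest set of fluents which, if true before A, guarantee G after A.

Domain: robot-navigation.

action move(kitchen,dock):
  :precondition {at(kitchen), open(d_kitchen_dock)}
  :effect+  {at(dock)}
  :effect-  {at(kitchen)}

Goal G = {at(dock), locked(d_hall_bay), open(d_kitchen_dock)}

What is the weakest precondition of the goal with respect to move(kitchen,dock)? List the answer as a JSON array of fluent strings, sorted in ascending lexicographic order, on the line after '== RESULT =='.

Compute (G \ add) ∪ pre:
  G ∩ del = {}  (empty — regression defined)
  G \ add = {at(dock), locked(d_hall_bay), open(d_kitchen_dock)} \ {at(dock)} = {locked(d_hall_bay), open(d_kitchen_dock)}
  ∪ pre   = {locked(d_hall_bay), open(d_kitchen_dock)} ∪ {at(kitchen), open(d_kitchen_dock)}
          = {at(kitchen), locked(d_hall_bay), open(d_kitchen_dock)}

== RESULT ==
["at(kitchen)", "locked(d_hall_bay)", "open(d_kitchen_dock)"]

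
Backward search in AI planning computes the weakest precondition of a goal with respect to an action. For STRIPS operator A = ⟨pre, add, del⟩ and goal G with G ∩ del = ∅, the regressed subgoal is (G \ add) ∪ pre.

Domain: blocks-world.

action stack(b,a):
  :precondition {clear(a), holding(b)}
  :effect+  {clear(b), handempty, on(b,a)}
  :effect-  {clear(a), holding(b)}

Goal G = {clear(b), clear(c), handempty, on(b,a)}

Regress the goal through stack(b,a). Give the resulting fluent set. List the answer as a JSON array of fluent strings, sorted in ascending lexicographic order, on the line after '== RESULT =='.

Regress:
  G ∩ del = {}  (empty — regression defined)
  G \ add = {clear(b), clear(c), handempty, on(b,a)} \ {clear(b), handempty, on(b,a)} = {clear(c)}
  ∪ pre   = {clear(c)} ∪ {clear(a), holding(b)}
          = {clear(a), clear(c), holding(b)}

== RESULT ==
["clear(a)", "clear(c)", "holding(b)"]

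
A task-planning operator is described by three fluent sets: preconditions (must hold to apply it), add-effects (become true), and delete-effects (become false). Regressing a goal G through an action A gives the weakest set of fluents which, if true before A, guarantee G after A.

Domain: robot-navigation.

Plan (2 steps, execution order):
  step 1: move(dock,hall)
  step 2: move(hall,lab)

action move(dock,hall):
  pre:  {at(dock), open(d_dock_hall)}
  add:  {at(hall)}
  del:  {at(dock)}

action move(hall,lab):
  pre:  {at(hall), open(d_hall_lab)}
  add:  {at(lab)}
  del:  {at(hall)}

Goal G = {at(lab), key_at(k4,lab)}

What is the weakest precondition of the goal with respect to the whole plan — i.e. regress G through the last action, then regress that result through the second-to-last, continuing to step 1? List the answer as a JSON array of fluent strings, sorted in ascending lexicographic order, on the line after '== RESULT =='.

Work backward from the goal:
  through step 2 (move(hall,lab)): drop {at(lab)}, keep {key_at(k4,lab)}, require {at(hall), open(d_hall_lab)}
    → {at(hall), key_at(k4,lab), open(d_hall_lab)}
  through step 1 (move(dock,hall)): drop {at(hall)}, keep {key_at(k4,lab), open(d_hall_lab)}, require {at(dock), open(d_dock_hall)}
    → {at(dock), key_at(k4,lab), open(d_dock_hall), open(d_hall_lab)}

== RESULT ==
["at(dock)", "key_at(k4,lab)", "open(d_dock_hall)", "open(d_hall_lab)"]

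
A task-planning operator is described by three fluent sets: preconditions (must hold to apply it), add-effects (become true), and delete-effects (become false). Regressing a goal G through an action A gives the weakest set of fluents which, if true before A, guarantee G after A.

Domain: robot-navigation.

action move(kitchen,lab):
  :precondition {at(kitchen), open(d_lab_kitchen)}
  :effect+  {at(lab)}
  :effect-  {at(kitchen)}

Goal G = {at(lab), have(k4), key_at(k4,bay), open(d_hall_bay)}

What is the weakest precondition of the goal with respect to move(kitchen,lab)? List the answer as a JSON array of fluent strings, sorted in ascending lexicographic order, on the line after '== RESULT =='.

Compute (G \ add) ∪ pre:
  G ∩ del = {}  (empty — regression defined)
  G \ add = {at(lab), have(k4), key_at(k4,bay), open(d_hall_bay)} \ {at(lab)} = {have(k4), key_at(k4,bay), open(d_hall_bay)}
  ∪ pre   = {have(k4), key_at(k4,bay), open(d_hall_bay)} ∪ {at(kitchen), open(d_lab_kitchen)}
          = {at(kitchen), have(k4), key_at(k4,bay), open(d_hall_bay), open(d_lab_kitchen)}

== RESULT ==
["at(kitchen)", "have(k4)", "key_at(k4,bay)", "open(d_hall_bay)", "open(d_lab_kitchen)"]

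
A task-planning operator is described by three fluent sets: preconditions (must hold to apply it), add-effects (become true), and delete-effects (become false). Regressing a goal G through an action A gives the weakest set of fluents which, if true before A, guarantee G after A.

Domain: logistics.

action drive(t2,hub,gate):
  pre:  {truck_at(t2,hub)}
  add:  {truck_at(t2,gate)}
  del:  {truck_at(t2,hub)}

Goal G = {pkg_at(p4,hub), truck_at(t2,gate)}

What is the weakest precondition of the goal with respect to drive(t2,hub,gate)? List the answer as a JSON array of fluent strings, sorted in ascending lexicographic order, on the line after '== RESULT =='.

Compute (G \ add) ∪ pre:
  G ∩ del = {}  (empty — regression defined)
  G \ add = {pkg_at(p4,hub), truck_at(t2,gate)} \ {truck_at(t2,gate)} = {pkg_at(p4,hub)}
  ∪ pre   = {pkg_at(p4,hub)} ∪ {truck_at(t2,hub)}
          = {pkg_at(p4,hub), truck_at(t2,hub)}

== RESULT ==
["pkg_at(p4,hub)", "truck_at(t2,hub)"]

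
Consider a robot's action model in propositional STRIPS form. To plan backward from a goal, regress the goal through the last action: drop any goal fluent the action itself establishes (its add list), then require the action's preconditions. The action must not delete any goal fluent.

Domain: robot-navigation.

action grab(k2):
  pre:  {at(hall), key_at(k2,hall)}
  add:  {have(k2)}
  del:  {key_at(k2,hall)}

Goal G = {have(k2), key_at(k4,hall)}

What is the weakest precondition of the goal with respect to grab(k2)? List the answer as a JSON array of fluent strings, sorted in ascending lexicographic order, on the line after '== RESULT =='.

Compute (G \ add) ∪ pre:
  G ∩ del = {}  (empty — regression defined)
  G \ add = {have(k2), key_at(k4,hall)} \ {have(k2)} = {key_at(k4,hall)}
  ∪ pre   = {key_at(k4,hall)} ∪ {at(hall), key_at(k2,hall)}
          = {at(hall), key_at(k2,hall), key_at(k4,hall)}

== RESULT ==
["at(hall)", "key_at(k2,hall)", "key_at(k4,hall)"]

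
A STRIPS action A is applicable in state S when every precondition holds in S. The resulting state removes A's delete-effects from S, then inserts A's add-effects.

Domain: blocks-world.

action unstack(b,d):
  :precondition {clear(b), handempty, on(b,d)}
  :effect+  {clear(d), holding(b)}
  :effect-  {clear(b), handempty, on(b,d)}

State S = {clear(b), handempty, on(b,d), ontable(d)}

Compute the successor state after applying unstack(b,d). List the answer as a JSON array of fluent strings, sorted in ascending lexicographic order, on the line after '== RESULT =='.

Progress:
  pre ⊆ S: {clear(b), handempty, on(b,d)} ⊆ S  — applicable
  S \ del = {ontable(d)}
  ∪ add   = {clear(d), holding(b), ontable(d)}

== RESULT ==
["clear(d)", "holding(b)", "ontable(d)"]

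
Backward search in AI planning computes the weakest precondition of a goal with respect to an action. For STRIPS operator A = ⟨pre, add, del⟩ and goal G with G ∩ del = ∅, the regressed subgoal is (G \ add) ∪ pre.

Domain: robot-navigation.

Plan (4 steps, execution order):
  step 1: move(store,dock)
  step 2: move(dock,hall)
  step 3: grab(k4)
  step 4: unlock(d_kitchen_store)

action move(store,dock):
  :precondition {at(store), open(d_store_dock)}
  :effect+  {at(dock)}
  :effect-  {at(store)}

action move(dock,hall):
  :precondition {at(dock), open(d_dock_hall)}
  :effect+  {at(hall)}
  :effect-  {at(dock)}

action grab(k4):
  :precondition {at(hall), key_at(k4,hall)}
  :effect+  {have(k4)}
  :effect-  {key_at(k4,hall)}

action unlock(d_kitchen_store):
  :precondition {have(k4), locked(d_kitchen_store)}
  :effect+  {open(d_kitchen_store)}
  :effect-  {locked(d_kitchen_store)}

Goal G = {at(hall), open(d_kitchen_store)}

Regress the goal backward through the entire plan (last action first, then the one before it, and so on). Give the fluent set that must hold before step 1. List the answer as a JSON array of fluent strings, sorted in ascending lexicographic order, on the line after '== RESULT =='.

Regress step by step:
  through step 4 (unlock(d_kitchen_store)): drop {open(d_kitchen_store)}, keep {at(hall)}, require {have(k4), locked(d_kitchen_store)}
    → {at(hall), have(k4), locked(d_kitchen_store)}
  through step 3 (grab(k4)): drop {have(k4)}, keep {at(hall), locked(d_kitchen_store)}, require {at(hall), key_at(k4,hall)}
    → {at(hall), key_at(k4,hall), locked(d_kitchen_store)}
  through step 2 (move(dock,hall)): drop {at(hall)}, keep {key_at(k4,hall), locked(d_kitchen_store)}, require {at(dock), open(d_dock_hall)}
    → {at(dock), key_at(k4,hall), locked(d_kitchen_store), open(d_dock_hall)}
  through step 1 (move(store,dock)): drop {at(dock)}, keep {key_at(k4,hall), locked(d_kitchen_store), open(d_dock_hall)}, require {at(store), open(d_store_dock)}
    → {at(store), key_at(k4,hall), locked(d_kitchen_store), open(d_dock_hall), open(d_store_dock)}

== RESULT ==
["at(store)", "key_at(k4,hall)", "locked(d_kitchen_store)", "open(d_dock_hall)", "open(d_store_dock)"]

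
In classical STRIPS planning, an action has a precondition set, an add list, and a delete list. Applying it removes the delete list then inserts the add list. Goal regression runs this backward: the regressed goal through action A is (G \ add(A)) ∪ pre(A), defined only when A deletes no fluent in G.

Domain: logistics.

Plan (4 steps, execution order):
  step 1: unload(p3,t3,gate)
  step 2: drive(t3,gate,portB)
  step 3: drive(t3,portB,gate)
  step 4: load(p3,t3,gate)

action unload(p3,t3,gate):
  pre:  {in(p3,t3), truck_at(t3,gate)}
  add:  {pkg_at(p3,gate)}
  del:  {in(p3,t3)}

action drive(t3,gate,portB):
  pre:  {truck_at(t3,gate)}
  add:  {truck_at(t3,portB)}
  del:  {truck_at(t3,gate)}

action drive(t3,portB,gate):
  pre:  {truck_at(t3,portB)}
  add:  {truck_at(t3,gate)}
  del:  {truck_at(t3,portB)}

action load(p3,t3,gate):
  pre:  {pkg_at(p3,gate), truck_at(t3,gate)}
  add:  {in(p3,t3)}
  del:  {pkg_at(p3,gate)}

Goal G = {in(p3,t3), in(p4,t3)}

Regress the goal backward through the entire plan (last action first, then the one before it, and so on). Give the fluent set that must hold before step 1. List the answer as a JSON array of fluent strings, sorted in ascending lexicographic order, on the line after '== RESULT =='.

Regress step by step:
  through step 4 (load(p3,t3,gate)): drop {in(p3,t3)}, keep {in(p4,t3)}, require {pkg_at(p3,gate), truck_at(t3,gate)}
    → {in(p4,t3), pkg_at(p3,gate), truck_at(t3,gate)}
  through step 3 (drive(t3,portB,gate)): drop {truck_at(t3,gate)}, keep {in(p4,t3), pkg_at(p3,gate)}, require {truck_at(t3,portB)}
    → {in(p4,t3), pkg_at(p3,gate), truck_at(t3,portB)}
  through step 2 (drive(t3,gate,portB)): drop {truck_at(t3,portB)}, keep {in(p4,t3), pkg_at(p3,gate)}, require {truck_at(t3,gate)}
    → {in(p4,t3), pkg_at(p3,gate), truck_at(t3,gate)}
  through step 1 (unload(p3,t3,gate)): drop {pkg_at(p3,gate)}, keep {in(p4,t3), truck_at(t3,gate)}, require {in(p3,t3), truck_at(t3,gate)}
    → {in(p3,t3), in(p4,t3), truck_at(t3,gate)}

== RESULT ==
["in(p3,t3)", "in(p4,t3)", "truck_at(t3,gate)"]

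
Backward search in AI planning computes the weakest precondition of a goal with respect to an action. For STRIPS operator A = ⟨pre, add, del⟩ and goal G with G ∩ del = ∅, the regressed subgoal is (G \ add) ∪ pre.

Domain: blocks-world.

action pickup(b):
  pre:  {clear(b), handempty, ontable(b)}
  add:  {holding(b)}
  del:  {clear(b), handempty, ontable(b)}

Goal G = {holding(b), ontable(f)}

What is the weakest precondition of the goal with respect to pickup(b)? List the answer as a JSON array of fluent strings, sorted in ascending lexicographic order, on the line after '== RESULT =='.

Compute (G \ add) ∪ pre:
  G ∩ del = {}  (empty — regression defined)
  G \ add = {holding(b), ontable(f)} \ {holding(b)} = {ontable(f)}
  ∪ pre   = {ontable(f)} ∪ {clear(b), handempty, ontable(b)}
          = {clear(b), handempty, ontable(b), ontable(f)}

== RESULT ==
["clear(b)", "handempty", "ontable(b)", "ontable(f)"]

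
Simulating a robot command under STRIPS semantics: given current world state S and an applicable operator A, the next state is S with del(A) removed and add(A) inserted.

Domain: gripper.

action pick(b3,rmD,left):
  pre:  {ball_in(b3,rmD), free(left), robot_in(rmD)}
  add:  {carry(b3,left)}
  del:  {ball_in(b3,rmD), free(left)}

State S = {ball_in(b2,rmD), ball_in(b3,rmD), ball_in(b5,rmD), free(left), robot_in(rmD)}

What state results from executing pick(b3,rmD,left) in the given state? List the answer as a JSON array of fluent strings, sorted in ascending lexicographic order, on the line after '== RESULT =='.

Progress:
  pre ⊆ S: {ball_in(b3,rmD), free(left), robot_in(rmD)} ⊆ S  — applicable
  S \ del = {ball_in(b2,rmD), ball_in(b5,rmD), robot_in(rmD)}
  ∪ add   = {ball_in(b2,rmD), ball_in(b5,rmD), carry(b3,left), robot_in(rmD)}

== RESULT ==
["ball_in(b2,rmD)", "ball_in(b5,rmD)", "carry(b3,left)", "robot_in(rmD)"]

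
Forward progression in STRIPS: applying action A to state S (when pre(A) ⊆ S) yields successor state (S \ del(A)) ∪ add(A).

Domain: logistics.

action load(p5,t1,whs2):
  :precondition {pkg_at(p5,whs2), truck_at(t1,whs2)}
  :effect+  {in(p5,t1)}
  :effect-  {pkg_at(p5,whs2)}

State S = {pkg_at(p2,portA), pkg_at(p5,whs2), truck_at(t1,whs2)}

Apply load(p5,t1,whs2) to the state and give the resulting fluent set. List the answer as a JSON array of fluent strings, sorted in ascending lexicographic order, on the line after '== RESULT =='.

Progress:
  pre ⊆ S: {pkg_at(p5,whs2), truck_at(t1,whs2)} ⊆ S  — applicable
  S \ del = {pkg_at(p2,portA), truck_at(t1,whs2)}
  ∪ add   = {in(p5,t1), pkg_at(p2,portA), truck_at(t1,whs2)}

== RESULT ==
["in(p5,t1)", "pkg_at(p2,portA)", "truck_at(t1,whs2)"]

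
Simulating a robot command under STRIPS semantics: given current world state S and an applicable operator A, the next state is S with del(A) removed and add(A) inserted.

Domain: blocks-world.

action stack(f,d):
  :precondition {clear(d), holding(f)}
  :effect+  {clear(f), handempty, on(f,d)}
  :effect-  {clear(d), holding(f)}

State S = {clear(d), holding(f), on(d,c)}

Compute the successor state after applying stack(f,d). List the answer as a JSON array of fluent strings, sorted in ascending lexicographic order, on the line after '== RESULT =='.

Compute (S \ del) ∪ add:
  pre ⊆ S: {clear(d), holding(f)} ⊆ S  — applicable
  S \ del = {on(d,c)}
  ∪ add   = {clear(f), handempty, on(d,c), on(f,d)}

== RESULT ==
["clear(f)", "handempty", "on(d,c)", "on(f,d)"]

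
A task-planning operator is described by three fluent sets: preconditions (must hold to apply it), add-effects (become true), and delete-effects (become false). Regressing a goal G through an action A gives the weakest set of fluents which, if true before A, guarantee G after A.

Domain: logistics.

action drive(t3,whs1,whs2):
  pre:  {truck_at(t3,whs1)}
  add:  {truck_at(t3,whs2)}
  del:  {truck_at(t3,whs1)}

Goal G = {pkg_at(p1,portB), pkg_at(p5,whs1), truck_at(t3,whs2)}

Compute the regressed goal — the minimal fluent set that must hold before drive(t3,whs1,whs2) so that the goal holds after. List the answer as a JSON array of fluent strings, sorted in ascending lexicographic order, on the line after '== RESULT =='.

Regress:
  G ∩ del = {}  (empty — regression defined)
  G \ add = {pkg_at(p1,portB), pkg_at(p5,whs1), truck_at(t3,whs2)} \ {truck_at(t3,whs2)} = {pkg_at(p1,portB), pkg_at(p5,whs1)}
  ∪ pre   = {pkg_at(p1,portB), pkg_at(p5,whs1)} ∪ {truck_at(t3,whs1)}
          = {pkg_at(p1,portB), pkg_at(p5,whs1), truck_at(t3,whs1)}

== RESULT ==
["pkg_at(p1,portB)", "pkg_at(p5,whs1)", "truck_at(t3,whs1)"]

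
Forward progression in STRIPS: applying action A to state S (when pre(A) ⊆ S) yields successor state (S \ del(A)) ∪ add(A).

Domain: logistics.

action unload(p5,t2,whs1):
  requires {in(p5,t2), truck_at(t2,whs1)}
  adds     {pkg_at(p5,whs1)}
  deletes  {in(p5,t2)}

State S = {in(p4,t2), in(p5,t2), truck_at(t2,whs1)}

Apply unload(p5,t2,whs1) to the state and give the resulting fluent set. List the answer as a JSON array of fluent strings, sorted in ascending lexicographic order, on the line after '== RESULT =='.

Progress:
  pre ⊆ S: {in(p5,t2), truck_at(t2,whs1)} ⊆ S  — applicable
  S \ del = {in(p4,t2), truck_at(t2,whs1)}
  ∪ add   = {in(p4,t2), pkg_at(p5,whs1), truck_at(t2,whs1)}

== RESULT ==
["in(p4,t2)", "pkg_at(p5,whs1)", "truck_at(t2,whs1)"]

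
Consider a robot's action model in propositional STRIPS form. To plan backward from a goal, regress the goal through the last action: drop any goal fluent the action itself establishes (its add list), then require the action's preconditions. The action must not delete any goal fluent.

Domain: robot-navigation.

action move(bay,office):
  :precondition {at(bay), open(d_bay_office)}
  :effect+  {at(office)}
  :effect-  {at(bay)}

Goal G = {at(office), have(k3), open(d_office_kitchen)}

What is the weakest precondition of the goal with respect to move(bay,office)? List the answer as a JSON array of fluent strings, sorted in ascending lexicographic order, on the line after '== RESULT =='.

Regress:
  G ∩ del = {}  (empty — regression defined)
  G \ add = {at(office), have(k3), open(d_office_kitchen)} \ {at(office)} = {have(k3), open(d_office_kitchen)}
  ∪ pre   = {have(k3), open(d_office_kitchen)} ∪ {at(bay), open(d_bay_office)}
          = {at(bay), have(k3), open(d_bay_office), open(d_office_kitchen)}

== RESULT ==
["at(bay)", "have(k3)", "open(d_bay_office)", "open(d_office_kitchen)"]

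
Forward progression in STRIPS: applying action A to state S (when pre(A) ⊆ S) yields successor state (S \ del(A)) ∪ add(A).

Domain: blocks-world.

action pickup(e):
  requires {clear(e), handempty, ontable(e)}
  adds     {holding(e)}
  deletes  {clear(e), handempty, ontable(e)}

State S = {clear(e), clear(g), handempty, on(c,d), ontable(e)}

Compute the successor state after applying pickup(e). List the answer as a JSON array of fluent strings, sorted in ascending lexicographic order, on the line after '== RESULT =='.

Compute (S \ del) ∪ add:
  pre ⊆ S: {clear(e), handempty, ontable(e)} ⊆ S  — applicable
  S \ del = {clear(g), on(c,d)}
  ∪ add   = {clear(g), holding(e), on(c,d)}

== RESULT ==
["clear(g)", "holding(e)", "on(c,d)"]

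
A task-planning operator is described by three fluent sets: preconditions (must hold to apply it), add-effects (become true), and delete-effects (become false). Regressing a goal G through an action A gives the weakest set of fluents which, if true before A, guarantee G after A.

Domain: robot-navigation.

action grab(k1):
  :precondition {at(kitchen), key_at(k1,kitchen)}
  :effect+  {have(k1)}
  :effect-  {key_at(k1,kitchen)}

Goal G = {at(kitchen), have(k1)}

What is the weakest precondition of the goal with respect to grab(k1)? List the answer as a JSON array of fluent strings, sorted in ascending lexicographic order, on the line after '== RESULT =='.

Regress:
  G ∩ del = {}  (empty — regression defined)
  G \ add = {at(kitchen), have(k1)} \ {have(k1)} = {at(kitchen)}
  ∪ pre   = {at(kitchen)} ∪ {at(kitchen), key_at(k1,kitchen)}
          = {at(kitchen), key_at(k1,kitchen)}

== RESULT ==
["at(kitchen)", "key_at(k1,kitchen)"]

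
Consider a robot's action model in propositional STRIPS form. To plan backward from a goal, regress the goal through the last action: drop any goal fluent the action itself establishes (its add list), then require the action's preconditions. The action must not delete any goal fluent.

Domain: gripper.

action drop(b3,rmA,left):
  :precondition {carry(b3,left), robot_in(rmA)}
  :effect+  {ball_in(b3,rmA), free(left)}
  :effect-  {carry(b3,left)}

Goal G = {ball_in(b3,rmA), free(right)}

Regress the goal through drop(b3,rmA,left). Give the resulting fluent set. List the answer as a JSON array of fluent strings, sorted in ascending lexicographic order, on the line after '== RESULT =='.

Regress:
  G ∩ del = {}  (empty — regression defined)
  G \ add = {ball_in(b3,rmA), free(right)} \ {ball_in(b3,rmA), free(left)} = {free(right)}
  ∪ pre   = {free(right)} ∪ {carry(b3,left), robot_in(rmA)}
          = {carry(b3,left), free(right), robot_in(rmA)}

== RESULT ==
["carry(b3,left)", "free(right)", "robot_in(rmA)"]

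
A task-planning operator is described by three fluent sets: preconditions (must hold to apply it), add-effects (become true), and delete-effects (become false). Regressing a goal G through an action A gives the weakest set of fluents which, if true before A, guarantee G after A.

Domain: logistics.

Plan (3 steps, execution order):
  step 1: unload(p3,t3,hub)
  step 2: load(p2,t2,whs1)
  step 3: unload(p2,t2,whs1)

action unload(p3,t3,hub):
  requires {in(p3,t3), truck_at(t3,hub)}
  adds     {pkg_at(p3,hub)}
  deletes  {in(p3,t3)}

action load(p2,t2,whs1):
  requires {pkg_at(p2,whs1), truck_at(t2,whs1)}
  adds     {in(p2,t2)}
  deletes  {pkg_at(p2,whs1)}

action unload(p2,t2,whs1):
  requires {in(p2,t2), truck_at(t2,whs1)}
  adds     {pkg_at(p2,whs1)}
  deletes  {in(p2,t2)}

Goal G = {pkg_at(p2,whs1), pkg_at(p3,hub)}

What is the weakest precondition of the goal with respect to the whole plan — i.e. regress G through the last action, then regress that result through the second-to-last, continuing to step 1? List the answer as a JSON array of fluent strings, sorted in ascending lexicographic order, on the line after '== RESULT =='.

Work backward from the goal:
  through step 3 (unload(p2,t2,whs1)): drop {pkg_at(p2,whs1)}, keep {pkg_at(p3,hub)}, require {in(p2,t2), truck_at(t2,whs1)}
    → {in(p2,t2), pkg_at(p3,hub), truck_at(t2,whs1)}
  through step 2 (load(p2,t2,whs1)): drop {in(p2,t2)}, keep {pkg_at(p3,hub), truck_at(t2,whs1)}, require {pkg_at(p2,whs1), truck_at(t2,whs1)}
    → {pkg_at(p2,whs1), pkg_at(p3,hub), truck_at(t2,whs1)}
  through step 1 (unload(p3,t3,hub)): drop {pkg_at(p3,hub)}, keep {pkg_at(p2,whs1), truck_at(t2,whs1)}, require {in(p3,t3), truck_at(t3,hub)}
    → {in(p3,t3), pkg_at(p2,whs1), truck_at(t2,whs1), truck_at(t3,hub)}

== RESULT ==
["in(p3,t3)", "pkg_at(p2,whs1)", "truck_at(t2,whs1)", "truck_at(t3,hub)"]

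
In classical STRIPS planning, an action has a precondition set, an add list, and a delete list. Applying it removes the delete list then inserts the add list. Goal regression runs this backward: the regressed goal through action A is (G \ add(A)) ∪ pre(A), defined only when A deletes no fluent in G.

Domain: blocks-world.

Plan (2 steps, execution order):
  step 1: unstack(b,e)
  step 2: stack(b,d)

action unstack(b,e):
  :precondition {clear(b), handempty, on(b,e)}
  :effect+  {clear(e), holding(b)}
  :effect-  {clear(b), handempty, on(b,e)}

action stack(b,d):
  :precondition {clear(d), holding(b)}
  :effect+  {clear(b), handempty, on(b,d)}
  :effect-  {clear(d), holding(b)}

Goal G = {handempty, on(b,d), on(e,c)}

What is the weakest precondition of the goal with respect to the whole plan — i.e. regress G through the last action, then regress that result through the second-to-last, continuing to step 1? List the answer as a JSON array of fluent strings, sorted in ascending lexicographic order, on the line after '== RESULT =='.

Work backward from the goal:
  through step 2 (stack(b,d)): drop {handempty, on(b,d)}, keep {on(e,c)}, require {clear(d), holding(b)}
    → {clear(d), holding(b), on(e,c)}
  through step 1 (unstack(b,e)): drop {holding(b)}, keep {clear(d), on(e,c)}, require {clear(b), handempty, on(b,e)}
    → {clear(b), clear(d), handempty, on(b,e), on(e,c)}

== RESULT ==
["clear(b)", "clear(d)", "handempty", "on(b,e)", "on(e,c)"]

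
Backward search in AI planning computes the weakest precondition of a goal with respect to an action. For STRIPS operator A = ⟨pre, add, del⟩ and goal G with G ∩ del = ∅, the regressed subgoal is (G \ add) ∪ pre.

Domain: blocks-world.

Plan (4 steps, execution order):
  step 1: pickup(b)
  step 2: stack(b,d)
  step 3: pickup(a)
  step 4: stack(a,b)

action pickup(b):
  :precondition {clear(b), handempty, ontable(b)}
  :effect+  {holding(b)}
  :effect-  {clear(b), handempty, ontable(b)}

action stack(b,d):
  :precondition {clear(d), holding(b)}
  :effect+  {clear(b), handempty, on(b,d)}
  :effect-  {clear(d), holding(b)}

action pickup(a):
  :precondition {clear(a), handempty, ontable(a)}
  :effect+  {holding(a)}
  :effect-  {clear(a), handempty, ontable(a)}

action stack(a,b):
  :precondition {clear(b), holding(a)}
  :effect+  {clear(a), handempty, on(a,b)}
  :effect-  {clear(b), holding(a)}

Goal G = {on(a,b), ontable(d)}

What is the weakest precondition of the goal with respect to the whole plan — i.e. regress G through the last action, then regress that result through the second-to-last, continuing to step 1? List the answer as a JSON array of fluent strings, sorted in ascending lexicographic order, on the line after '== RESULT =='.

Regress step by step:
  through step 4 (stack(a,b)): drop {on(a,b)}, keep {ontable(d)}, require {clear(b), holding(a)}
    → {clear(b), holding(a), ontable(d)}
  through step 3 (pickup(a)): drop {holding(a)}, keep {clear(b), ontable(d)}, require {clear(a), handempty, ontable(a)}
    → {clear(a), clear(b), handempty, ontable(a), ontable(d)}
  through step 2 (stack(b,d)): drop {clear(b), handempty}, keep {clear(a), ontable(a), ontable(d)}, require {clear(d), holding(b)}
    → {clear(a), clear(d), holding(b), ontable(a), ontable(d)}
  through step 1 (pickup(b)): drop {holding(b)}, keep {clear(a), clear(d), ontable(a), ontable(d)}, require {clear(b), handempty, ontable(b)}
    → {clear(a), clear(b), clear(d), handempty, ontable(a), ontable(b), ontable(d)}

== RESULT ==
["clear(a)", "clear(b)", "clear(d)", "handempty", "ontable(a)", "ontable(b)", "ontable(d)"]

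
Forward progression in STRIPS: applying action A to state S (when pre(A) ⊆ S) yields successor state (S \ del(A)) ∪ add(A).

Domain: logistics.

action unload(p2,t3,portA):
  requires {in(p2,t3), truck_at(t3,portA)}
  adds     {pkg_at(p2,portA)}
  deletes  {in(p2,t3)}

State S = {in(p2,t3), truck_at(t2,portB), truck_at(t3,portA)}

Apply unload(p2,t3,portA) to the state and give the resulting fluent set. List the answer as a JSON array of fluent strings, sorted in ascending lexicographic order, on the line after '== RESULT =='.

Progress:
  pre ⊆ S: {in(p2,t3), truck_at(t3,portA)} ⊆ S  — applicable
  S \ del = {truck_at(t2,portB), truck_at(t3,portA)}
  ∪ add   = {pkg_at(p2,portA), truck_at(t2,portB), truck_at(t3,portA)}

== RESULT ==
["pkg_at(p2,portA)", "truck_at(t2,portB)", "truck_at(t3,portA)"]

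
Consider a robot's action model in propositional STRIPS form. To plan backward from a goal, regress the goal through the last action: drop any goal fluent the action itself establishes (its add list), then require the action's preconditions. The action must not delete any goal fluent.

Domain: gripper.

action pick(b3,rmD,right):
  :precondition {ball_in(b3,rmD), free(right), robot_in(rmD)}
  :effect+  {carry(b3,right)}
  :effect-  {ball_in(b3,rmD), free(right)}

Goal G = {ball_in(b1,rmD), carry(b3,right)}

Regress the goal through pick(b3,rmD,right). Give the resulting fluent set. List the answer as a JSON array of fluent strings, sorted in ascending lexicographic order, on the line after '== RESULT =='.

Compute (G \ add) ∪ pre:
  G ∩ del = {}  (empty — regression defined)
  G \ add = {ball_in(b1,rmD), carry(b3,right)} \ {carry(b3,right)} = {ball_in(b1,rmD)}
  ∪ pre   = {ball_in(b1,rmD)} ∪ {ball_in(b3,rmD), free(right), robot_in(rmD)}
          = {ball_in(b1,rmD), ball_in(b3,rmD), free(right), robot_in(rmD)}

== RESULT ==
["ball_in(b1,rmD)", "ball_in(b3,rmD)", "free(right)", "robot_in(rmD)"]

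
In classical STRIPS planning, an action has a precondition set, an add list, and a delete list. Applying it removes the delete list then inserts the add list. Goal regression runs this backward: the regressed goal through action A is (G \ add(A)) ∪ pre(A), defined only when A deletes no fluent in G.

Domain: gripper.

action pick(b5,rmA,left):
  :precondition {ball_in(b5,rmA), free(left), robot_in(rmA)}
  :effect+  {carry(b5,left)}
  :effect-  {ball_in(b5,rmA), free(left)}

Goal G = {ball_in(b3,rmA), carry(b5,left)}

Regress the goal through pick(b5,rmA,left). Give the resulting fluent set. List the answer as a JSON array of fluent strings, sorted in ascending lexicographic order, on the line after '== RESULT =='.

Compute (G \ add) ∪ pre:
  G ∩ del = {}  (empty — regression defined)
  G \ add = {ball_in(b3,rmA), carry(b5,left)} \ {carry(b5,left)} = {ball_in(b3,rmA)}
  ∪ pre   = {ball_in(b3,rmA)} ∪ {ball_in(b5,rmA), free(left), robot_in(rmA)}
          = {ball_in(b3,rmA), ball_in(b5,rmA), free(left), robot_in(rmA)}

== RESULT ==
["ball_in(b3,rmA)", "ball_in(b5,rmA)", "free(left)", "robot_in(rmA)"]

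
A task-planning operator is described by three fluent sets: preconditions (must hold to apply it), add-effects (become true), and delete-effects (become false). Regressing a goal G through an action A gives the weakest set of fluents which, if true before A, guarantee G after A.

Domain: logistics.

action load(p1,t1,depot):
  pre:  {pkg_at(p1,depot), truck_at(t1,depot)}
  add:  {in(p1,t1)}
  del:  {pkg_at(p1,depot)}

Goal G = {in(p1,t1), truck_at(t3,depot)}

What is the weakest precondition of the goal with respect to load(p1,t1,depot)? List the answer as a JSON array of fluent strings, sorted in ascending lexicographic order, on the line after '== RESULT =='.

Regress:
  G ∩ del = {}  (empty — regression defined)
  G \ add = {in(p1,t1), truck_at(t3,depot)} \ {in(p1,t1)} = {truck_at(t3,depot)}
  ∪ pre   = {truck_at(t3,depot)} ∪ {pkg_at(p1,depot), truck_at(t1,depot)}
          = {pkg_at(p1,depot), truck_at(t1,depot), truck_at(t3,depot)}

== RESULT ==
["pkg_at(p1,depot)", "truck_at(t1,depot)", "truck_at(t3,depot)"]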